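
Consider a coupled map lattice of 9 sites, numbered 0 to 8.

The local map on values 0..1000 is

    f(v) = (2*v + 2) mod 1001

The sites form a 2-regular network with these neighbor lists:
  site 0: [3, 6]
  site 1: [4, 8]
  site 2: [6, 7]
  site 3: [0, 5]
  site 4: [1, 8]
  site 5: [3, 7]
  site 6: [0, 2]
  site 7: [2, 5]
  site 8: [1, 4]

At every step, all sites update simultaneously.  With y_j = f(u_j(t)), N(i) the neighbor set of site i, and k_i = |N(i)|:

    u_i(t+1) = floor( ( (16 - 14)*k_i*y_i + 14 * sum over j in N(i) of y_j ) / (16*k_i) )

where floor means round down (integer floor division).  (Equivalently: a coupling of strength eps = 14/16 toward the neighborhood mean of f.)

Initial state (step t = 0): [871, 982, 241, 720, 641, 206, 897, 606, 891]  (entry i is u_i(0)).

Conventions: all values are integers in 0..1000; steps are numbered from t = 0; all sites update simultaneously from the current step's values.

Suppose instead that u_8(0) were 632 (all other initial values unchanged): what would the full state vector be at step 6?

Answer: [265, 474, 200, 220, 502, 268, 471, 544, 501]
Key observation: This trace re-runs the system from the modified initial state.

Derivation:
t=0: [871, 982, 241, 720, 641, 206, 897, 606, 632]
t=1: [633, 360, 501, 561, 573, 337, 636, 419, 579]
t=2: [206, 224, 487, 427, 403, 505, 152, 402, 400]
t=3: [560, 760, 608, 292, 648, 728, 646, 532, 650]
t=4: [399, 326, 183, 326, 396, 341, 184, 303, 395]
t=5: [548, 775, 473, 731, 731, 637, 557, 536, 732]
t=6: [265, 474, 200, 220, 502, 268, 471, 544, 501]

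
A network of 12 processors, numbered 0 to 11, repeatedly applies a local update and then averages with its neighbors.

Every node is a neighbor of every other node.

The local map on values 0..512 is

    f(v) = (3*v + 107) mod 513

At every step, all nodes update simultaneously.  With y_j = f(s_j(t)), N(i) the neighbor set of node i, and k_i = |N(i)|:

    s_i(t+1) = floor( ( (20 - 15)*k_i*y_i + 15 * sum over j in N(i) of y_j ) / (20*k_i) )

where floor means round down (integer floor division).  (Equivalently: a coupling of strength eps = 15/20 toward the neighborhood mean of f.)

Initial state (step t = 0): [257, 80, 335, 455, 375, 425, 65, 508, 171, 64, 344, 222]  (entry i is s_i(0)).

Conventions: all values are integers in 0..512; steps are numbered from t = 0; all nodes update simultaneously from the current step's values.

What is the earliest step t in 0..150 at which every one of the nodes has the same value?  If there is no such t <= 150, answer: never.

Simulating step by step:
t=0: [257, 80, 335, 455, 375, 425, 65, 508, 171, 64, 344, 222]  (not all equal)
t=1: [269, 266, 218, 284, 240, 267, 258, 219, 222, 257, 223, 250]  (not all equal)
t=2: [348, 347, 321, 357, 333, 347, 342, 321, 323, 342, 323, 338]  (not all equal)
t=3: [97, 97, 82, 102, 89, 97, 94, 82, 83, 94, 83, 92]  (not all equal)
t=4: [383, 383, 375, 386, 378, 383, 381, 375, 375, 381, 375, 380]  (not all equal)
t=5: [221, 221, 217, 223, 218, 221, 220, 217, 217, 220, 217, 219]  (not all equal)
t=6: [252, 252, 250, 253, 251, 252, 252, 250, 250, 252, 250, 251]  (not all equal)
t=7: [348, 348, 347, 348, 347, 348, 348, 347, 347, 348, 347, 347]  (not all equal)
t=8: [123, 123, 123, 123, 123, 123, 123, 123, 123, 123, 123, 123]  (all equal)

Answer: 8
Key observation: Synchronization is absorbing here: once all nodes are equal they stay equal, and step 8 is the first all-equal step.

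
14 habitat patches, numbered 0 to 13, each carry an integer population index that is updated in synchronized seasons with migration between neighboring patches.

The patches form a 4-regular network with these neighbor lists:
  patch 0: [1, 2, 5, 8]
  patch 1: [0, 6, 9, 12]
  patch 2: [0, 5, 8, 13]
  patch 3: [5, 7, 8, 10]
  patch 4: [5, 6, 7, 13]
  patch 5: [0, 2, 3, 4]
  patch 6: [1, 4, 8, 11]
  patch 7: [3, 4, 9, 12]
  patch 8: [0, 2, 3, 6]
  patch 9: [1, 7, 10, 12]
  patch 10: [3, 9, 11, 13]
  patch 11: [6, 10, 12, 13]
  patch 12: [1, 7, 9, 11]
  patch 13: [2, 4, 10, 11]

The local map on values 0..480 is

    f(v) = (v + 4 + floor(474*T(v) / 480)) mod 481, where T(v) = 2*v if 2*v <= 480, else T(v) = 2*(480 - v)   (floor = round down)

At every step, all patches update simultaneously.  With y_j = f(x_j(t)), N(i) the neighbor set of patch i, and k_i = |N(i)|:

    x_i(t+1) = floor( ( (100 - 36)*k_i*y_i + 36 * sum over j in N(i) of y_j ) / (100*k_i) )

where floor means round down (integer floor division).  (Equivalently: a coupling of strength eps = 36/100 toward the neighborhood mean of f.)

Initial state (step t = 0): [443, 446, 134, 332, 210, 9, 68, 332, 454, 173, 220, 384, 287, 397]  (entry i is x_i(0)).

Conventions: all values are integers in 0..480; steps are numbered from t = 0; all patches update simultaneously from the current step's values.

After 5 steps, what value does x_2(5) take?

Answer: x_2(5) = 294

Derivation:
t=0: [443, 446, 134, 332, 210, 9, 68, 332, 454, 173, 220, 384, 287, 397]
t=1: [69, 65, 273, 128, 136, 85, 159, 141, 89, 73, 145, 120, 150, 127]
t=2: [217, 248, 230, 370, 399, 272, 416, 402, 286, 276, 399, 387, 396, 370]
t=3: [182, 193, 193, 120, 93, 182, 95, 93, 172, 171, 98, 90, 107, 111]
t=4: [67, 125, 106, 291, 265, 113, 244, 268, 94, 109, 278, 284, 267, 298]
t=5: [248, 327, 294, 212, 222, 300, 244, 218, 265, 299, 207, 198, 233, 198]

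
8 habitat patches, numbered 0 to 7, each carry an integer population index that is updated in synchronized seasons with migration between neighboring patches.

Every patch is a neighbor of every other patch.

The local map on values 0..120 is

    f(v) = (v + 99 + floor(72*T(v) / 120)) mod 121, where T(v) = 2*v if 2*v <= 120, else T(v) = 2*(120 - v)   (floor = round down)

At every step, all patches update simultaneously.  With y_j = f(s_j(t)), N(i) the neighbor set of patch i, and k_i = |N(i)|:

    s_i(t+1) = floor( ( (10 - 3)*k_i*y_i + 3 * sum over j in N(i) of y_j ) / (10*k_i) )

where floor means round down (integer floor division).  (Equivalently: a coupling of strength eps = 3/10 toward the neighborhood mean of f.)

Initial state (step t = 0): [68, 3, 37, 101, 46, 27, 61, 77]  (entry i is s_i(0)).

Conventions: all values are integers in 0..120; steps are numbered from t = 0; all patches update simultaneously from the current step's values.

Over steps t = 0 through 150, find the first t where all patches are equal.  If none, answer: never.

Answer: 3
Key observation: Synchronization is absorbing here: once all patches are equal they stay equal, and step 3 is the first all-equal step.

Derivation:
t=0: [68, 3, 37, 101, 46, 27, 61, 77]  (not all equal)
t=1: [101, 99, 68, 96, 82, 54, 101, 99]  (not all equal)
t=2: [101, 102, 105, 102, 104, 98, 101, 102]  (not all equal)
t=3: [101, 101, 101, 101, 101, 101, 101, 101]  (all equal)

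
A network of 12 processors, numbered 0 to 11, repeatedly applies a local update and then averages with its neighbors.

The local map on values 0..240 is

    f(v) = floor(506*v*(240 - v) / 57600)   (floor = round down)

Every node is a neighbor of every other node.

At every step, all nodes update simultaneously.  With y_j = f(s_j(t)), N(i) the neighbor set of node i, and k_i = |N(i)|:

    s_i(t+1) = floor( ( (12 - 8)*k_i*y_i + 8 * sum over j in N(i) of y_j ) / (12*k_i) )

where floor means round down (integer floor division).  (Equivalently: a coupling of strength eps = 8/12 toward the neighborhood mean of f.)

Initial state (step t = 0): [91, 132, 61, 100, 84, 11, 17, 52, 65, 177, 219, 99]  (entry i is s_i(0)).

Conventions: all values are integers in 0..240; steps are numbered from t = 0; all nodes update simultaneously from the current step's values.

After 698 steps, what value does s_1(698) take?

Answer: s_1(698) = 126
Key observation: The state at step 3, [126, 126, 126, 126, 126, 126, 126, 126, 126, 126, 126, 126], reappears at step 4: the system is in a cycle of period 1 from step 3 on.  Therefore the state at step 698 equals the state at step 3 + ((698 - 3) mod 1) = 3, which is [126, 126, 126, 126, 126, 126, 126, 126, 126, 126, 126, 126].

Derivation:
t=0: [91, 132, 61, 100, 84, 11, 17, 52, 65, 177, 219, 99]
t=1: [97, 99, 91, 98, 96, 71, 74, 88, 92, 91, 76, 98]
t=2: [118, 118, 117, 118, 118, 113, 114, 116, 117, 117, 114, 118]
t=3: [126, 126, 126, 126, 126, 126, 126, 126, 126, 126, 126, 126]
t=4: [126, 126, 126, 126, 126, 126, 126, 126, 126, 126, 126, 126]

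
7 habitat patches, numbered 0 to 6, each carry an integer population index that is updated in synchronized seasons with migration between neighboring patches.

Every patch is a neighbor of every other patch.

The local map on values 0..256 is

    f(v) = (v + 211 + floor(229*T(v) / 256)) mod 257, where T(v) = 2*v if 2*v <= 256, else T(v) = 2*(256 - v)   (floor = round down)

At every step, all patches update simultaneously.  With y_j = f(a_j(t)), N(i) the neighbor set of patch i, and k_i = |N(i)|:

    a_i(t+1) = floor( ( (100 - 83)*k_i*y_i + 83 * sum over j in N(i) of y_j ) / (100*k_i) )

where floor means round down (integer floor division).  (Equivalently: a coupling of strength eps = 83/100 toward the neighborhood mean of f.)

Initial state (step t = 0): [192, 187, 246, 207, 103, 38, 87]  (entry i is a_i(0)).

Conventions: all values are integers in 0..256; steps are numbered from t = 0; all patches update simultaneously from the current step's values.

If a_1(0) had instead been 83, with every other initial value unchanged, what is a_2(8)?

Simulating step by step:
t=0: [192, 83, 246, 207, 103, 38, 87]
t=1: [159, 164, 165, 166, 166, 160, 165]
t=2: [25, 25, 25, 25, 25, 25, 25]
t=3: [23, 23, 23, 23, 23, 23, 23]
t=4: [18, 18, 18, 18, 18, 18, 18]
t=5: [4, 4, 4, 4, 4, 4, 4]
t=6: [222, 222, 222, 222, 222, 222, 222]
t=7: [236, 236, 236, 236, 236, 236, 236]
t=8: [225, 225, 225, 225, 225, 225, 225]

Answer: a_2(8) = 225
Key observation: This trace re-runs the system from the modified initial state.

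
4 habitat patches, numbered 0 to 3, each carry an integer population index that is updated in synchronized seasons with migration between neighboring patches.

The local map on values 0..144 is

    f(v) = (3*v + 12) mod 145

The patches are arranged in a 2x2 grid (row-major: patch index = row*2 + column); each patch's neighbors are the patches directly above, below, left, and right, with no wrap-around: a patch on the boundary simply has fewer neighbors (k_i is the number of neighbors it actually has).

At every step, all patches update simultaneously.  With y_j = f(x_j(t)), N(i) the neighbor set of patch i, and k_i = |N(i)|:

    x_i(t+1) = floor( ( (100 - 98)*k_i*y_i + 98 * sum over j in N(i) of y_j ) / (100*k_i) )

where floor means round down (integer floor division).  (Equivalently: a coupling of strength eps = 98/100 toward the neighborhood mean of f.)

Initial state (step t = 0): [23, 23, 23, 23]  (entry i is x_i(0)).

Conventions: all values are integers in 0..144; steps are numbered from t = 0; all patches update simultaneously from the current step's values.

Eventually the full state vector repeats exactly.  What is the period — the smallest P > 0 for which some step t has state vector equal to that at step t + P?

Answer: 4
Key observation: The state at step 0, [23, 23, 23, 23], reappears at step 4 — and no state repeats earlier — so the cycle the system enters has period 4.

Derivation:
t=0: [23, 23, 23, 23]
t=1: [81, 81, 81, 81]
t=2: [110, 110, 110, 110]
t=3: [52, 52, 52, 52]
t=4: [23, 23, 23, 23]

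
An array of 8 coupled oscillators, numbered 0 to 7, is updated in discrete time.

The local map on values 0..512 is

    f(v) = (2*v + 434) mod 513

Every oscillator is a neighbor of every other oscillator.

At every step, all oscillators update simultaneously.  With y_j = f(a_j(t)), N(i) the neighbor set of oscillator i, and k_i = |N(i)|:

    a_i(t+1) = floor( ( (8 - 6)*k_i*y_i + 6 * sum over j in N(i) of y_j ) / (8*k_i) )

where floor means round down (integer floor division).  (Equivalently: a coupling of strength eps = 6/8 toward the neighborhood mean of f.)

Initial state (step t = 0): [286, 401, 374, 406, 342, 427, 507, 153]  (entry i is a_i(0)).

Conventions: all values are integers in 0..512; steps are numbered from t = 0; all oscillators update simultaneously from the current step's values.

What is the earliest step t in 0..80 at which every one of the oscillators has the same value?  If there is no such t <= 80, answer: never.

Answer: 5
Key observation: Synchronization is absorbing here: once all oscillators are equal they stay equal, and step 5 is the first all-equal step.

Derivation:
t=0: [286, 401, 374, 406, 342, 427, 507, 153]  (not all equal)
t=1: [293, 253, 245, 254, 236, 260, 283, 255]  (not all equal)
t=2: [450, 438, 436, 439, 433, 440, 447, 439]  (not all equal)
t=3: [291, 287, 287, 288, 286, 288, 290, 288]  (not all equal)
t=4: [498, 496, 496, 497, 496, 497, 497, 497]  (not all equal)
t=5: [401, 401, 401, 401, 401, 401, 401, 401]  (all equal)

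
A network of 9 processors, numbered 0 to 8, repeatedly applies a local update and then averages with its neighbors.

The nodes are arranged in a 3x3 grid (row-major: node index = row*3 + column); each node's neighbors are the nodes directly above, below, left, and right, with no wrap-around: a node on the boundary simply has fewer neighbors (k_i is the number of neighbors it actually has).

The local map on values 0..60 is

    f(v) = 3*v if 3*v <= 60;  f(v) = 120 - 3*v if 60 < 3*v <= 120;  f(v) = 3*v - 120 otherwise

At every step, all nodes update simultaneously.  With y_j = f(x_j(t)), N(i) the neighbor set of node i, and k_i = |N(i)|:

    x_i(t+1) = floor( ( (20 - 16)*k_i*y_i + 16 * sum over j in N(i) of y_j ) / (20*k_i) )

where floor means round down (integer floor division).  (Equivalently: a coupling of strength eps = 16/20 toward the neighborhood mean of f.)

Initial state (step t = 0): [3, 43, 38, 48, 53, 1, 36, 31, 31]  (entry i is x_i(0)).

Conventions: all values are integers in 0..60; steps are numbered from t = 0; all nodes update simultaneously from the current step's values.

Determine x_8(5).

Answer: x_8(5) = 15

Derivation:
t=0: [3, 43, 38, 48, 53, 1, 36, 31, 31]
t=1: [15, 16, 6, 20, 20, 19, 22, 26, 17]
t=2: [52, 42, 45, 54, 53, 45, 51, 52, 49]
t=3: [26, 25, 11, 37, 27, 24, 37, 33, 25]
t=4: [30, 39, 43, 25, 32, 40, 13, 29, 36]
t=5: [25, 17, 3, 33, 21, 12, 39, 26, 15]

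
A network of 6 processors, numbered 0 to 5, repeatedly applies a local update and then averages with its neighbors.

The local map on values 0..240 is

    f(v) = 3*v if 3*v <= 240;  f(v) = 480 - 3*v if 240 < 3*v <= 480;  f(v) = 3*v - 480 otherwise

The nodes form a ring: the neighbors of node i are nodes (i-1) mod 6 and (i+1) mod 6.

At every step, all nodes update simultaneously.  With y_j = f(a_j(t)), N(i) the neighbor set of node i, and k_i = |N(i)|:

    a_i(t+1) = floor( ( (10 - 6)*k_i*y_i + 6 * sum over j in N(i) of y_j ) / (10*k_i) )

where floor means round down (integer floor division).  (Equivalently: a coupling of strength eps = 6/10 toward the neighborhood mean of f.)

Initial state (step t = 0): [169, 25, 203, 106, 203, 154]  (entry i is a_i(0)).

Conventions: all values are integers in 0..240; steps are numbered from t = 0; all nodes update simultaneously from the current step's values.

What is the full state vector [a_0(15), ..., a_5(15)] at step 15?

Simulating step by step:
t=0: [169, 25, 203, 106, 203, 154]
t=1: [38, 76, 122, 142, 105, 54]
t=2: [162, 159, 130, 105, 130, 148]
t=3: [14, 30, 86, 120, 96, 43]
t=4: [82, 115, 151, 172, 151, 121]
t=5: [169, 132, 62, 30, 56, 125]
t=6: [67, 97, 126, 142, 125, 100]
t=7: [191, 166, 113, 83, 112, 163]
t=8: [45, 77, 131, 177, 129, 74]
t=9: [189, 159, 119, 74, 119, 157]
t=10: [38, 64, 116, 162, 118, 66]
t=11: [162, 150, 112, 79, 111, 151]
t=12: [19, 57, 137, 182, 138, 56]
t=13: [124, 106, 98, 66, 96, 104]
t=14: [142, 153, 182, 192, 186, 157]
t=15: [30, 44, 61, 81, 62, 43]

Answer: [30, 44, 61, 81, 62, 43]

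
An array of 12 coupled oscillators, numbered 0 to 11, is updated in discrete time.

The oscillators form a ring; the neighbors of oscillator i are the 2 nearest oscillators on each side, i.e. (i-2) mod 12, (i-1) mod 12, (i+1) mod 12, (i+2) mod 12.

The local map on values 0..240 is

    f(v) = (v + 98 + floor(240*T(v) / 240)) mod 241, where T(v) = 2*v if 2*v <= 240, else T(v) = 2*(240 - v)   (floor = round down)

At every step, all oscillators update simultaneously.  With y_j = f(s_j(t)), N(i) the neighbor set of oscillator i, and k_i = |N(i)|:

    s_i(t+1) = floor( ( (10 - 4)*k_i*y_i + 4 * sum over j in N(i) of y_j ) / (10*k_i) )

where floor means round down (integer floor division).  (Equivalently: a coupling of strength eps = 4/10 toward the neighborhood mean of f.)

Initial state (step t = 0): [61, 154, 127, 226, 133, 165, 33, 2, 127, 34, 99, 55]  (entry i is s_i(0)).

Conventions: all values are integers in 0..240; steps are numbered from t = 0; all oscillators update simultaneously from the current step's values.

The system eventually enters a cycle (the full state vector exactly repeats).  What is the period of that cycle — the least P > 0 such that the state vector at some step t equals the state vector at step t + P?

Answer: 2
Key observation: The state at step 15, [175, 175, 175, 174, 174, 174, 174, 174, 174, 175, 175, 175], reappears at step 17 — and no state repeats earlier — so the cycle the system enters has period 2.

Derivation:
t=0: [61, 154, 127, 226, 133, 165, 33, 2, 127, 34, 99, 55]
t=1: [80, 148, 179, 143, 191, 164, 187, 140, 191, 169, 139, 70]
t=2: [119, 165, 157, 183, 155, 172, 156, 181, 158, 161, 166, 105]
t=3: [197, 175, 180, 162, 177, 166, 176, 163, 175, 173, 176, 176]
t=4: [148, 160, 157, 170, 162, 169, 163, 170, 163, 164, 159, 159]
t=5: [184, 177, 178, 170, 173, 169, 172, 169, 173, 173, 178, 178]
t=6: [155, 159, 159, 165, 164, 167, 165, 166, 164, 163, 159, 159]
t=7: [180, 177, 177, 173, 173, 170, 171, 171, 173, 174, 177, 178]
t=8: [158, 160, 160, 163, 164, 166, 165, 165, 163, 162, 160, 159]
t=9: [178, 177, 176, 174, 173, 171, 172, 172, 174, 175, 176, 177]
t=10: [159, 160, 161, 162, 163, 165, 164, 164, 163, 162, 161, 160]
t=11: [177, 176, 176, 174, 174, 172, 173, 173, 174, 175, 176, 176]
t=12: [160, 161, 161, 162, 163, 164, 163, 163, 162, 162, 161, 161]
t=13: [176, 176, 175, 174, 174, 173, 174, 174, 174, 175, 175, 176]
t=14: [161, 161, 162, 162, 163, 163, 163, 163, 162, 162, 161, 161]
t=15: [175, 175, 175, 174, 174, 174, 174, 174, 174, 175, 175, 175]
t=16: [162, 162, 162, 162, 162, 163, 163, 162, 162, 162, 162, 162]
t=17: [175, 175, 175, 174, 174, 174, 174, 174, 174, 175, 175, 175]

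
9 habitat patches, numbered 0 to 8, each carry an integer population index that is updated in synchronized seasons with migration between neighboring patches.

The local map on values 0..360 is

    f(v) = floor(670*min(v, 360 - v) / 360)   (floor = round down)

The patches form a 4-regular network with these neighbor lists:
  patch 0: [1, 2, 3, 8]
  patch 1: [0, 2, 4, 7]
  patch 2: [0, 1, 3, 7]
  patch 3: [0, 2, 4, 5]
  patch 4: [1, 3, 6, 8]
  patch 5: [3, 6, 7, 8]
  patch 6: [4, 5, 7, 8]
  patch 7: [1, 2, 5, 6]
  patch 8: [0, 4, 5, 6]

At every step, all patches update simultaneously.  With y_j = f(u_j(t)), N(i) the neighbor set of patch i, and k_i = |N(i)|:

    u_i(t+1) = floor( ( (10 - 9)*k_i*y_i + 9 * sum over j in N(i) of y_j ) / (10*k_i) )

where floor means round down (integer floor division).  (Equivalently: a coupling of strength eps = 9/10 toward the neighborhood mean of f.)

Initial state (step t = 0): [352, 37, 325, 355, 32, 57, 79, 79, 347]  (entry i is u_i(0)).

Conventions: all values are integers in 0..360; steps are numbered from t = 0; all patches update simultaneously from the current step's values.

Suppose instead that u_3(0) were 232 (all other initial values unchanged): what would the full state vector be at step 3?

Simulating step by step:
t=0: [352, 37, 325, 232, 32, 57, 79, 79, 347]
t=1: [90, 70, 111, 78, 113, 135, 90, 101, 75]
t=2: [156, 186, 162, 202, 151, 168, 193, 188, 192]
t=3: [305, 300, 306, 295, 306, 309, 306, 312, 299]

Answer: [305, 300, 306, 295, 306, 309, 306, 312, 299]
Key observation: This trace re-runs the system from the modified initial state.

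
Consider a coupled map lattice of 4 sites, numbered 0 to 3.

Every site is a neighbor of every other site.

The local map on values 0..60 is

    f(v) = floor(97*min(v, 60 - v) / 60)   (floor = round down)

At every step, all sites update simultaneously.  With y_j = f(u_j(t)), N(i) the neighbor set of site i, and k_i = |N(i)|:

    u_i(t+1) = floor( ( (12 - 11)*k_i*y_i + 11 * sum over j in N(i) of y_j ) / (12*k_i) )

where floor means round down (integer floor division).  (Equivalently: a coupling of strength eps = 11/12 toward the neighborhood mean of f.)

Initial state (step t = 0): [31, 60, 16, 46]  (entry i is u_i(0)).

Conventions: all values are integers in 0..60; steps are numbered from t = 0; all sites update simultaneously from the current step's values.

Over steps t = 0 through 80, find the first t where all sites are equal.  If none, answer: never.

Simulating step by step:
t=0: [31, 60, 16, 46]  (not all equal)
t=1: [18, 28, 22, 23]  (not all equal)
t=2: [38, 34, 36, 36]  (not all equal)
t=3: [38, 37, 38, 38]  (not all equal)
t=4: [35, 35, 35, 35]  (all equal)

Answer: 4
Key observation: Synchronization is absorbing here: once all sites are equal they stay equal, and step 4 is the first all-equal step.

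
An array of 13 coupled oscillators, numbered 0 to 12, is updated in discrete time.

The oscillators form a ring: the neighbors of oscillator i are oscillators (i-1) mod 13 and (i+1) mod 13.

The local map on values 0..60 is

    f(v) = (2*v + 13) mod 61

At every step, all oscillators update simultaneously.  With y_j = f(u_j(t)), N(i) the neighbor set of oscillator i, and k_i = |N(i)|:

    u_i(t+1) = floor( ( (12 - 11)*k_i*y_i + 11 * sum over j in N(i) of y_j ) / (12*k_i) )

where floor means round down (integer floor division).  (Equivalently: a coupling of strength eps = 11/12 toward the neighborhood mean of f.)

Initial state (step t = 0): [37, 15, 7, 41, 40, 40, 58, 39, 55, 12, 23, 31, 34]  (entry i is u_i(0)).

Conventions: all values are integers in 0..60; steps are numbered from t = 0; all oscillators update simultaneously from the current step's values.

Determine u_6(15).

Simulating step by step:
t=0: [37, 15, 7, 41, 40, 40, 58, 39, 55, 12, 23, 31, 34]
t=1: [31, 27, 37, 29, 32, 20, 29, 6, 30, 30, 28, 37, 20]
t=2: [28, 18, 9, 20, 30, 16, 36, 12, 17, 10, 18, 30, 22]
t=3: [49, 21, 49, 24, 45, 20, 39, 35, 36, 46, 24, 49, 13]
t=4: [47, 50, 29, 42, 27, 37, 36, 26, 32, 14, 43, 22, 49]
t=5: [50, 30, 41, 10, 28, 15, 15, 18, 21, 28, 48, 45, 51]
t=6: [34, 40, 23, 22, 35, 26, 45, 49, 30, 47, 26, 50, 47]
t=7: [37, 38, 45, 41, 29, 29, 28, 28, 45, 11, 45, 27, 36]
t=8: [26, 33, 31, 26, 21, 9, 8, 23, 23, 41, 22, 30, 16]
t=9: [29, 9, 11, 31, 20, 41, 43, 45, 47, 56, 25, 47, 11]
t=10: [31, 23, 23, 41, 26, 44, 38, 42, 24, 22, 22, 20, 28]
t=11: [31, 38, 47, 31, 34, 18, 37, 15, 42, 30, 55, 34, 31]
t=12: [20, 29, 23, 31, 30, 25, 44, 32, 28, 17, 14, 8, 16]
t=13: [29, 52, 15, 33, 8, 24, 11, 23, 29, 26, 38, 41, 41]
t=14: [42, 28, 37, 34, 10, 29, 29, 25, 29, 17, 19, 31, 23]
t=15: [33, 29, 15, 28, 16, 20, 6, 9, 23, 31, 32, 51, 27]

Answer: u_6(15) = 6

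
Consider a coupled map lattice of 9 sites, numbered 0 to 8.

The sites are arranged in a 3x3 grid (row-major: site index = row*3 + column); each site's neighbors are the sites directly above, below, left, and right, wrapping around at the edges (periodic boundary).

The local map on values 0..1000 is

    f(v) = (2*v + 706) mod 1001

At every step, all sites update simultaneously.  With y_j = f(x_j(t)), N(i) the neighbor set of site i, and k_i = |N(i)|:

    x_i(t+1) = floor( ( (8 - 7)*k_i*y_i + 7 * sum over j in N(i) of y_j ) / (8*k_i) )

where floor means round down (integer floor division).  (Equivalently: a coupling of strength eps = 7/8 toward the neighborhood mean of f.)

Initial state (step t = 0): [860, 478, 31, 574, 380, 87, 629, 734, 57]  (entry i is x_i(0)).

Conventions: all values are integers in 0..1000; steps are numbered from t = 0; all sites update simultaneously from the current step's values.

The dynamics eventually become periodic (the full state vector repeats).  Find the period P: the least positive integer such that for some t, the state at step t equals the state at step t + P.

Simulating step by step:
t=0: [860, 478, 31, 574, 380, 87, 629, 734, 57]
t=1: [762, 482, 705, 704, 619, 745, 616, 657, 711]
t=2: [429, 368, 280, 517, 335, 307, 223, 587, 292]
t=3: [419, 510, 385, 400, 567, 404, 559, 384, 389]
t=4: [620, 600, 554, 657, 589, 567, 541, 686, 560]
t=5: [670, 707, 870, 757, 512, 660, 506, 753, 653]
t=6: [332, 326, 98, 358, 215, 309, 195, 370, 306]
t=7: [434, 449, 411, 254, 355, 428, 351, 253, 425]
t=8: [454, 452, 567, 454, 399, 444, 390, 459, 442]
t=9: [633, 640, 630, 556, 596, 630, 593, 556, 629]
t=10: [921, 921, 970, 916, 896, 917, 891, 919, 916]
t=11: [552, 555, 554, 518, 534, 551, 533, 519, 550]
t=12: [788, 788, 809, 783, 776, 786, 774, 785, 786]
t=13: [280, 282, 283, 266, 272, 280, 272, 267, 280]
t=14: [257, 257, 266, 254, 252, 256, 251, 255, 257]
t=15: [219, 219, 220, 213, 215, 219, 215, 213, 219]
t=16: [139, 139, 143, 138, 136, 139, 136, 138, 139]
t=17: [984, 984, 985, 981, 982, 984, 982, 981, 984]
t=18: [670, 670, 672, 669, 668, 670, 668, 669, 670]
t=19: [43, 43, 44, 42, 42, 43, 42, 42, 43]
t=20: [791, 791, 792, 790, 790, 791, 790, 790, 791]
t=21: [285, 285, 286, 284, 284, 285, 284, 284, 285]
t=22: [274, 274, 275, 273, 273, 274, 273, 273, 274]
t=23: [252, 252, 253, 251, 251, 252, 251, 251, 252]
t=24: [208, 208, 209, 207, 207, 208, 207, 207, 208]
t=25: [120, 120, 121, 119, 119, 120, 119, 119, 120]
t=26: [945, 945, 946, 944, 944, 945, 944, 944, 945]
t=27: [593, 593, 594, 592, 592, 593, 592, 592, 593]
t=28: [890, 890, 891, 889, 889, 890, 889, 889, 890]
t=29: [483, 483, 484, 482, 482, 483, 482, 482, 483]
t=30: [670, 670, 671, 669, 669, 670, 669, 669, 670]
t=31: [43, 43, 44, 42, 42, 43, 42, 42, 43]

Answer: 12
Key observation: The state at step 19, [43, 43, 44, 42, 42, 43, 42, 42, 43], reappears at step 31 — and no state repeats earlier — so the cycle the system enters has period 12.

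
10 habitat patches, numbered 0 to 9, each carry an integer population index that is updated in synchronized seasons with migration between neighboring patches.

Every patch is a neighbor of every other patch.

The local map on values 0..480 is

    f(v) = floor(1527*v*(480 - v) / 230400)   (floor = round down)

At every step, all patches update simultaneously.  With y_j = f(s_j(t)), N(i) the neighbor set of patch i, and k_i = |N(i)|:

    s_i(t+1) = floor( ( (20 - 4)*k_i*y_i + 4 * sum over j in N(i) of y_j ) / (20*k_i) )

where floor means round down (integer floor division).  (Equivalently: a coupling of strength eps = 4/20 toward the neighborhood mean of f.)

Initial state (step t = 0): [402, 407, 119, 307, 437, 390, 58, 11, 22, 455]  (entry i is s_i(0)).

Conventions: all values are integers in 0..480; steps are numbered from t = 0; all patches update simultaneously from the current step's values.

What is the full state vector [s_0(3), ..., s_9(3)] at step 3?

Simulating step by step:
t=0: [402, 407, 119, 307, 437, 390, 58, 11, 22, 455]
t=1: [199, 190, 259, 311, 134, 218, 164, 64, 89, 96]
t=2: [357, 353, 364, 340, 308, 363, 336, 206, 248, 259]
t=3: [298, 303, 289, 317, 345, 291, 321, 363, 368, 367]

Answer: [298, 303, 289, 317, 345, 291, 321, 363, 368, 367]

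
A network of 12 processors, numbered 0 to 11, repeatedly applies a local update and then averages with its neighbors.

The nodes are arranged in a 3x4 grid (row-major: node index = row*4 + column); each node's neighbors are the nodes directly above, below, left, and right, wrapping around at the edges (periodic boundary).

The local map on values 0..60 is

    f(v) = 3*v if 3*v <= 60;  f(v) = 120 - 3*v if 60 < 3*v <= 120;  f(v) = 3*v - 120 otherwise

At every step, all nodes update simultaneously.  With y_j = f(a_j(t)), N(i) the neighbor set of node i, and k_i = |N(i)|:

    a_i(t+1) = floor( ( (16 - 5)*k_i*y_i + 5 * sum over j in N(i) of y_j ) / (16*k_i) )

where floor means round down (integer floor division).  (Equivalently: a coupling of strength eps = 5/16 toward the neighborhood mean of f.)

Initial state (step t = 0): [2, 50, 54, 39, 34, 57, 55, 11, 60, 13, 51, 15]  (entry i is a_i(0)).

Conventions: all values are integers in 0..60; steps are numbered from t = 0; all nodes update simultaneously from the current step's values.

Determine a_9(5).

Simulating step by step:
t=0: [2, 50, 54, 39, 34, 57, 55, 11, 60, 13, 51, 15]
t=1: [12, 31, 37, 11, 24, 45, 43, 31, 49, 40, 36, 41]
t=2: [35, 23, 12, 28, 41, 16, 11, 25, 25, 6, 9, 9]
t=3: [20, 44, 36, 34, 14, 41, 34, 38, 35, 25, 27, 30]
t=4: [48, 17, 15, 20, 35, 11, 17, 12, 24, 36, 35, 26]
t=5: [30, 43, 44, 52, 21, 32, 45, 37, 40, 19, 22, 41]

Answer: a_9(5) = 19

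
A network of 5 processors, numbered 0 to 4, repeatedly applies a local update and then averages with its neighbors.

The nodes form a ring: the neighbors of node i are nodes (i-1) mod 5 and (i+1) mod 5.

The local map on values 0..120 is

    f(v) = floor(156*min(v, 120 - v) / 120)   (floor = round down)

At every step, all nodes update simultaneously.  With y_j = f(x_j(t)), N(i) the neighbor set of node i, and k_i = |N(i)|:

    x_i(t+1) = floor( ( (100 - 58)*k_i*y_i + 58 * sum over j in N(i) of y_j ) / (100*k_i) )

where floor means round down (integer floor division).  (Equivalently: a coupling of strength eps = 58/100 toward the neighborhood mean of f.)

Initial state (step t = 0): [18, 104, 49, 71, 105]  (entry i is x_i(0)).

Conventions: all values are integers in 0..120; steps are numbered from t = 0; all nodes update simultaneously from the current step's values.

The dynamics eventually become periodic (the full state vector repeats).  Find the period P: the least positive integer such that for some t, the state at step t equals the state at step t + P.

Simulating step by step:
t=0: [18, 104, 49, 71, 105]
t=1: [20, 33, 50, 50, 32]
t=2: [34, 44, 58, 58, 43]
t=3: [50, 58, 69, 69, 57]
t=4: [70, 69, 68, 68, 69]
t=5: [65, 66, 66, 66, 66]
t=6: [70, 70, 70, 70, 70]
t=7: [65, 65, 65, 65, 65]
t=8: [71, 71, 71, 71, 71]
t=9: [63, 63, 63, 63, 63]
t=10: [74, 74, 74, 74, 74]
t=11: [59, 59, 59, 59, 59]
t=12: [76, 76, 76, 76, 76]
t=13: [57, 57, 57, 57, 57]
t=14: [74, 74, 74, 74, 74]

Answer: 4
Key observation: The state at step 10, [74, 74, 74, 74, 74], reappears at step 14 — and no state repeats earlier — so the cycle the system enters has period 4.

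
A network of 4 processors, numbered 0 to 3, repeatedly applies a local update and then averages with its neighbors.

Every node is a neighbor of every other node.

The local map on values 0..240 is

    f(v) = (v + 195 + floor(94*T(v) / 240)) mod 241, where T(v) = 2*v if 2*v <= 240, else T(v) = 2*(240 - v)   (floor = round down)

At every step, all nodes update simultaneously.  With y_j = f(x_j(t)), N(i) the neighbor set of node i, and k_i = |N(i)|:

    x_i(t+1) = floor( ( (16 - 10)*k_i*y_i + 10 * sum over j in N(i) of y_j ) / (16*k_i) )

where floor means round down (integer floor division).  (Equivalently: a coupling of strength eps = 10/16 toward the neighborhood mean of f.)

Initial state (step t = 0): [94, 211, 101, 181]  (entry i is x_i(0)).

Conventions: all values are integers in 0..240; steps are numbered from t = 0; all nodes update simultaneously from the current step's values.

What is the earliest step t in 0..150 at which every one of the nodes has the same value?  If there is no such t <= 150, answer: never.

Answer: 3
Key observation: Synchronization is absorbing here: once all nodes are equal they stay equal, and step 3 is the first all-equal step.

Derivation:
t=0: [94, 211, 101, 181]  (not all equal)
t=1: [149, 160, 152, 159]  (not all equal)
t=2: [174, 175, 174, 175]  (not all equal)
t=3: [179, 179, 179, 179]  (all equal)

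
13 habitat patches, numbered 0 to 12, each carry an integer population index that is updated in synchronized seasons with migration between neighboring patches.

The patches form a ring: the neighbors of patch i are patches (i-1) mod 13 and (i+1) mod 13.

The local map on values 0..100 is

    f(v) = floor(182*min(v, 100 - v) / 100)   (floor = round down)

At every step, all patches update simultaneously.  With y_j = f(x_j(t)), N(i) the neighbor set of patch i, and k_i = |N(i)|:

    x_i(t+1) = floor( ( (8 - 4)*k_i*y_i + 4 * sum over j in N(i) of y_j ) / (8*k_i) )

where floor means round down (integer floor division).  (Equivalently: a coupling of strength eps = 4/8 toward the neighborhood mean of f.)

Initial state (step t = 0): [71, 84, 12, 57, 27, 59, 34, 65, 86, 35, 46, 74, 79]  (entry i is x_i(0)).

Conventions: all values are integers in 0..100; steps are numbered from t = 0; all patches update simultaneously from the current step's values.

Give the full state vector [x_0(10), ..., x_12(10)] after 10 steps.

Simulating step by step:
t=0: [71, 84, 12, 57, 27, 59, 34, 65, 86, 35, 46, 74, 79]
t=1: [42, 32, 37, 56, 62, 64, 64, 53, 44, 58, 69, 53, 43]
t=2: [72, 64, 68, 74, 70, 66, 70, 78, 80, 72, 68, 76, 79]
t=3: [50, 59, 57, 51, 54, 57, 52, 42, 40, 48, 52, 45, 42]
t=4: [83, 79, 79, 84, 83, 81, 82, 77, 76, 83, 85, 81, 81]
t=5: [33, 36, 35, 31, 30, 32, 34, 39, 39, 32, 29, 32, 33]
t=6: [61, 63, 61, 57, 55, 57, 62, 67, 67, 59, 55, 57, 59]
t=7: [70, 68, 71, 76, 79, 76, 69, 62, 63, 72, 78, 77, 74]
t=8: [53, 55, 51, 44, 40, 45, 56, 65, 63, 51, 42, 42, 47]
t=9: [84, 84, 84, 80, 76, 78, 76, 68, 71, 80, 79, 78, 82]
t=10: [29, 29, 30, 36, 40, 41, 46, 52, 49, 40, 38, 37, 33]

Answer: [29, 29, 30, 36, 40, 41, 46, 52, 49, 40, 38, 37, 33]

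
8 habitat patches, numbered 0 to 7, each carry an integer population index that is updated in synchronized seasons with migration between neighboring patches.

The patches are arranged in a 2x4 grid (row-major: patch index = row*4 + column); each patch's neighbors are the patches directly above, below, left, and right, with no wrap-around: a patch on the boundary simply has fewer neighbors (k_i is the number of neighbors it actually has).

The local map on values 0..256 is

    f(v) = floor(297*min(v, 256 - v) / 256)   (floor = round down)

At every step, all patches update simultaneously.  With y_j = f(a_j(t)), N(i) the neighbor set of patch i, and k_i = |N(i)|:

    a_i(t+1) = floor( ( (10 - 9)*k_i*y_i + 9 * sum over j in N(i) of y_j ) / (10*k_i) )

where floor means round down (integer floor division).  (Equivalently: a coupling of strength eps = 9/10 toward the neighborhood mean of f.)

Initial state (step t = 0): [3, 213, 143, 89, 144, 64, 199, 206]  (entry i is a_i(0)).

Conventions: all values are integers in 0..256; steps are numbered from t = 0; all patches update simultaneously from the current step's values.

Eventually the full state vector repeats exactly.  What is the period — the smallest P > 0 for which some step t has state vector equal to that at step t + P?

Answer: 4
Key observation: The state at step 18, [147, 147, 147, 147, 147, 147, 147, 147], reappears at step 22 — and no state repeats earlier — so the cycle the system enters has period 4.

Derivation:
t=0: [3, 213, 143, 89, 144, 64, 199, 206]
t=1: [80, 67, 78, 95, 47, 80, 85, 81]
t=2: [68, 89, 94, 93, 88, 77, 92, 102]
t=3: [100, 93, 105, 112, 85, 102, 105, 107]
t=4: [103, 117, 119, 123, 115, 109, 121, 124]
t=5: [132, 128, 138, 140, 123, 135, 136, 141]
t=6: [144, 140, 139, 134, 141, 142, 136, 136]
t=7: [133, 132, 137, 137, 130, 135, 135, 139]
t=8: [144, 140, 140, 136, 141, 142, 137, 138]
t=9: [133, 131, 136, 135, 130, 134, 134, 138]
t=10: [145, 141, 141, 137, 141, 143, 138, 140]
t=11: [132, 130, 135, 133, 129, 133, 133, 136]
t=12: [146, 142, 143, 139, 142, 144, 140, 141]
t=13: [131, 129, 133, 132, 128, 132, 131, 134]
t=14: [147, 143, 144, 141, 144, 146, 142, 143]
t=15: [129, 127, 131, 130, 126, 130, 129, 132]
t=16: [146, 146, 146, 144, 146, 146, 144, 146]
t=17: [127, 127, 128, 127, 127, 127, 127, 128]
t=18: [147, 147, 147, 147, 147, 147, 147, 147]
t=19: [126, 126, 126, 126, 126, 126, 126, 126]
t=20: [146, 146, 146, 146, 146, 146, 146, 146]
t=21: [127, 127, 127, 127, 127, 127, 127, 127]
t=22: [147, 147, 147, 147, 147, 147, 147, 147]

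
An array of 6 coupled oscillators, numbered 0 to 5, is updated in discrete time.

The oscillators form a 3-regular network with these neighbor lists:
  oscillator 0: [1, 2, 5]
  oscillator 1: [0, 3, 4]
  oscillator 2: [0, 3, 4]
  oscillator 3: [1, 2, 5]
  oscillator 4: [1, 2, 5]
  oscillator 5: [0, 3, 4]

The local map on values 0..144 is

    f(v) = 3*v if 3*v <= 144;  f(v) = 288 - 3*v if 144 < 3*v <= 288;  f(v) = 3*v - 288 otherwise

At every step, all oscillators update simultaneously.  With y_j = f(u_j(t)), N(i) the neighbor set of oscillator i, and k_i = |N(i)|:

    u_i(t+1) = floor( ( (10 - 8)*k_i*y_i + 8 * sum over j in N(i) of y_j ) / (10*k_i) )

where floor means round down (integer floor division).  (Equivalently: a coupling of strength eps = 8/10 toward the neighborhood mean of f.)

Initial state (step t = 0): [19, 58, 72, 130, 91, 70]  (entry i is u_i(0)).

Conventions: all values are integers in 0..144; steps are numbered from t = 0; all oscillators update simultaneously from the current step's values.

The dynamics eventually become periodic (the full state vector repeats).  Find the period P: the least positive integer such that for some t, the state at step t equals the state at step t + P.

Simulating step by step:
t=0: [19, 58, 72, 130, 91, 70]
t=1: [81, 69, 60, 90, 73, 62]
t=2: [86, 51, 56, 81, 91, 55]
t=3: [106, 51, 48, 109, 103, 48]
t=4: [118, 51, 52, 120, 117, 52]
t=5: [119, 80, 80, 120, 119, 80]
t=6: [52, 65, 65, 52, 52, 65]
t=7: [100, 124, 124, 100, 100, 124]
t=8: [69, 26, 26, 69, 69, 26]
t=9: [78, 80, 80, 78, 78, 80]
t=10: [49, 52, 52, 49, 49, 52]
t=11: [133, 139, 139, 133, 133, 139]
t=12: [125, 114, 114, 125, 125, 114]
t=13: [60, 80, 80, 60, 60, 80]
t=14: [60, 96, 96, 60, 60, 96]
t=15: [21, 86, 86, 21, 21, 86]
t=16: [36, 56, 56, 36, 36, 56]
t=17: [117, 110, 110, 117, 117, 110]
t=18: [46, 58, 58, 46, 46, 58]
t=19: [118, 133, 133, 118, 118, 133]
t=20: [102, 75, 75, 102, 102, 75]
t=21: [54, 27, 27, 54, 54, 27]
t=22: [90, 117, 117, 90, 90, 117]
t=23: [54, 27, 27, 54, 54, 27]

Answer: 2
Key observation: The state at step 21, [54, 27, 27, 54, 54, 27], reappears at step 23 — and no state repeats earlier — so the cycle the system enters has period 2.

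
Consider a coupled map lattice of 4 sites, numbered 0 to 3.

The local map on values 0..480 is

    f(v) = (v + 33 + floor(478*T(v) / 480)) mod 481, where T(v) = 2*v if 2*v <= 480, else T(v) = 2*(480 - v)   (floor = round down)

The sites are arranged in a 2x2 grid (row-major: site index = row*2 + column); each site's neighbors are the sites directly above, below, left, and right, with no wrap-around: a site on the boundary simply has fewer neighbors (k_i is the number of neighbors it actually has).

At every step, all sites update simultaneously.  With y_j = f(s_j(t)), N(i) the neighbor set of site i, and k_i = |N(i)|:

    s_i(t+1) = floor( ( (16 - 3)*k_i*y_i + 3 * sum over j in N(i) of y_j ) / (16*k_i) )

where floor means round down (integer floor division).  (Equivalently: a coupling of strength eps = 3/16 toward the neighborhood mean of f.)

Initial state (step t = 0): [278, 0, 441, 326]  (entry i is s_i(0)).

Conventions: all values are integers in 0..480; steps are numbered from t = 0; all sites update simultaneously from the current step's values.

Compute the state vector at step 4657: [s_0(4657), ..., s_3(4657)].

Answer: [256, 256, 256, 256]
Key observation: The state at step 37, [256, 256, 256, 256], reappears at step 39: the system is in a cycle of period 2 from step 37 on.  Therefore the state at step 4657 equals the state at step 37 + ((4657 - 37) mod 2) = 37, which is [256, 256, 256, 256].

Derivation:
t=0: [278, 0, 441, 326]
t=1: [198, 65, 95, 159]
t=2: [168, 200, 273, 72]
t=3: [80, 150, 220, 237]
t=4: [240, 49, 220, 231]
t=5: [255, 193, 218, 233]
t=6: [238, 152, 213, 233]
t=7: [232, 52, 201, 220]
t=8: [231, 195, 167, 202]
t=9: [214, 147, 78, 144]
t=10: [225, 444, 277, 445]
t=11: [210, 81, 216, 81]
t=12: [190, 266, 203, 267]
t=13: [135, 232, 163, 235]
t=14: [380, 264, 96, 233]
t=15: [159, 235, 295, 255]
t=16: [66, 233, 201, 251]
t=17: [224, 248, 170, 248]
t=18: [210, 258, 94, 243]
t=19: [199, 246, 297, 270]
t=20: [164, 250, 209, 239]
t=21: [75, 240, 172, 257]
t=22: [240, 267, 101, 237]
t=23: [273, 247, 321, 266]
t=24: [234, 258, 198, 240]
t=25: [241, 253, 165, 256]
t=26: [246, 257, 85, 234]
t=27: [265, 253, 281, 255]
t=28: [244, 255, 232, 252]
t=29: [263, 256, 249, 256]
t=30: [248, 253, 259, 254]
t=31: [260, 257, 252, 255]
t=32: [251, 252, 256, 255]
t=33: [258, 257, 254, 255]
t=34: [252, 253, 255, 254]
t=35: [257, 257, 255, 256]
t=36: [253, 253, 254, 254]
t=37: [256, 256, 256, 256]
t=38: [254, 254, 254, 254]
t=39: [256, 256, 256, 256]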